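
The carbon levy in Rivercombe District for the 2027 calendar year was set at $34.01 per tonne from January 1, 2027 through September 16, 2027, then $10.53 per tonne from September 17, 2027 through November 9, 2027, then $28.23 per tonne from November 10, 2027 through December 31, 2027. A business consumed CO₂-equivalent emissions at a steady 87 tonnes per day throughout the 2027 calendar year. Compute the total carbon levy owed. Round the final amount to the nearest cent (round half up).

$943,529.79

January 1 – September 16, 2027: 259 days × 87 tonnes/day = 22,533 tonnes at $34.01/tonne → $766,347.33
September 17 – November 9, 2027: 54 days × 87 tonnes/day = 4,698 tonnes at $10.53/tonne → $49,469.94
November 10 – December 31, 2027: 52 days × 87 tonnes/day = 4,524 tonnes at $28.23/tonne → $127,712.52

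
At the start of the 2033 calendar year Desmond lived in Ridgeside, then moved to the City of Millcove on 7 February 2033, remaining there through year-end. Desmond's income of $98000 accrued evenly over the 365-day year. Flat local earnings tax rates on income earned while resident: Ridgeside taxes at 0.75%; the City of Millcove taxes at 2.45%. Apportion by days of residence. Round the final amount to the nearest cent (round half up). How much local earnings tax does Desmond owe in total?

$2232.12

Ridgeside, 1 January – 6 February 2033: 37 days → $98000 × 0.75% × 37/365 = $74.5068
The City of Millcove, 7 February – 31 December 2033: 328 days → $98000 × 2.45% × 328/365 = $2157.6110
Total = $2232.1178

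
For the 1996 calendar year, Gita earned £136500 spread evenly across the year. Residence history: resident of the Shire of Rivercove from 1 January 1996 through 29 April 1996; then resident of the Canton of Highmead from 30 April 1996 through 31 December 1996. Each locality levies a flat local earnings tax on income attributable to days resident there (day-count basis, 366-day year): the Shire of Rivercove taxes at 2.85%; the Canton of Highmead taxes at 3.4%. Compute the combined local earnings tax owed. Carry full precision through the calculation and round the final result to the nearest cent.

The Shire of Rivercove, 1 January – 29 April 1996: 120 days → £136500 × 2.85% × 120/366 = £1275.4918
The Canton of Highmead, 30 April – 31 December 1996: 246 days → £136500 × 3.4% × 246/366 = £3119.3607
Total = £4394.8525

£4394.85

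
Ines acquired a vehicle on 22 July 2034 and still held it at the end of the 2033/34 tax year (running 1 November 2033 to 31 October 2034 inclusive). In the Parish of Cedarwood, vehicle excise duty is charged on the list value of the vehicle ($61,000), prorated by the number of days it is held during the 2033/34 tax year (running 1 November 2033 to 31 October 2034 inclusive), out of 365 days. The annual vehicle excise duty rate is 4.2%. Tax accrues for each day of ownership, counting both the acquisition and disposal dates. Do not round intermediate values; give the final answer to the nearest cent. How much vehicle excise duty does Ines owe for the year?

Days held (22 July – 31 October 2034): 102 out of 365
Tax = $61,000 × 4.2% × 102/365 = $715.9562

$715.96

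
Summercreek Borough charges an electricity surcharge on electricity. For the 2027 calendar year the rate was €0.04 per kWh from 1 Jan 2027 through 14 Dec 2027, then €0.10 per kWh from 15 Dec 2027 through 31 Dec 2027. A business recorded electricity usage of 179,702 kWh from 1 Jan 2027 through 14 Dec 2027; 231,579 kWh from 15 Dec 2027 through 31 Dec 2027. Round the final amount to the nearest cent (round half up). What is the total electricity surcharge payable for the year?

1 Jan – 14 Dec 2027: 179,702 kWh at €0.04/kWh → €7,188.08
15 Dec – 31 Dec 2027: 231,579 kWh at €0.10/kWh → €23,157.90

€30,345.98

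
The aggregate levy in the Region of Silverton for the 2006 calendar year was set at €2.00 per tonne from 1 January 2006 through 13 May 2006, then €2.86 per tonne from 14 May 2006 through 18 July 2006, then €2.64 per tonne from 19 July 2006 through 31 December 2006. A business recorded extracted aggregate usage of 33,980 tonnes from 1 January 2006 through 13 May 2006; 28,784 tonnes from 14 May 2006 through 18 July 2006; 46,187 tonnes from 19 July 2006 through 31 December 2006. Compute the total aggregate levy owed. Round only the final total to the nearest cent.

€272,215.92

1 January – 13 May 2006: 33,980 tonnes at €2.00/tonne → €67,960.00
14 May – 18 July 2006: 28,784 tonnes at €2.86/tonne → €82,322.24
19 July – 31 December 2006: 46,187 tonnes at €2.64/tonne → €121,933.68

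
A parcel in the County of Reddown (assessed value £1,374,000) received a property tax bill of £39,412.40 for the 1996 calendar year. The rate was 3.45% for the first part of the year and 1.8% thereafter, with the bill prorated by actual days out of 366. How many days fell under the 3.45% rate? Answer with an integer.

Let d = days at the first rate; then 366 − d days at the second rate.
£1,374,000 × [3.45%·d + 1.8%·(366−d)] / 366 = £39,412.40
Solving gives d = 237, so the new rate took effect on 25 August 1996.

237 days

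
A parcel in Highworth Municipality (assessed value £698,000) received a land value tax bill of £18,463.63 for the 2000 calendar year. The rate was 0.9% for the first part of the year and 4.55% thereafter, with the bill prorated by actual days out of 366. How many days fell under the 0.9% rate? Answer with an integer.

191 days

Let d = days at the first rate; then 366 − d days at the second rate.
£698,000 × [0.9%·d + 4.55%·(366−d)] / 366 = £18,463.63
Solving gives d = 191, so the new rate took effect on 10 July 2000.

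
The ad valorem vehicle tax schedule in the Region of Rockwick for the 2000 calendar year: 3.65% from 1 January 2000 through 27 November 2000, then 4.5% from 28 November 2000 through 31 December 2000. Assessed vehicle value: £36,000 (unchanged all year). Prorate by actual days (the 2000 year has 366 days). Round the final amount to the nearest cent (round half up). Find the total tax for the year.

£1,342.43

1 January – 27 November 2000: 332 days at 3.65% → £36,000 × 3.65% × 332/366 = £1,191.9344
28 November – 31 December 2000: 34 days at 4.5% → £36,000 × 4.5% × 34/366 = £150.4918
Total = £1,342.4262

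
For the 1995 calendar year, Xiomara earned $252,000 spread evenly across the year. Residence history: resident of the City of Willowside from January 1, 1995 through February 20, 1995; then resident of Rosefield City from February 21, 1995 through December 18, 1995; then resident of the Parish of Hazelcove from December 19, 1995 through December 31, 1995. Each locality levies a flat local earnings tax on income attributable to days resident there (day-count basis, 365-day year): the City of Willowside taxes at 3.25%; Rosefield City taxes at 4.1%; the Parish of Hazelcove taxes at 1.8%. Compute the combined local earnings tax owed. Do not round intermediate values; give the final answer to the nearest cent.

The City of Willowside, January 1 – February 20, 1995: 51 days → $252,000 × 3.25% × 51/365 = $1,144.3562
Rosefield City, February 21 – December 18, 1995: 301 days → $252,000 × 4.1% × 301/365 = $8,520.3616
The Parish of Hazelcove, December 19 – December 31, 1995: 13 days → $252,000 × 1.8% × 13/365 = $161.5562
Total = $9,826.2740

$9,826.27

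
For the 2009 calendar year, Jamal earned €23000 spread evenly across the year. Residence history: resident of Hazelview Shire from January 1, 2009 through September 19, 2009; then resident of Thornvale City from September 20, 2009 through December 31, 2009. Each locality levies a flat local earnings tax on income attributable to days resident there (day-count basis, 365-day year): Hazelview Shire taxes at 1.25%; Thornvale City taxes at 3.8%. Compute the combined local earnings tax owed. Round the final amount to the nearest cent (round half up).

Hazelview Shire, January 1 – September 19, 2009: 262 days → €23000 × 1.25% × 262/365 = €206.3699
Thornvale City, September 20 – December 31, 2009: 103 days → €23000 × 3.8% × 103/365 = €246.6356
Total = €453.0055

€453.01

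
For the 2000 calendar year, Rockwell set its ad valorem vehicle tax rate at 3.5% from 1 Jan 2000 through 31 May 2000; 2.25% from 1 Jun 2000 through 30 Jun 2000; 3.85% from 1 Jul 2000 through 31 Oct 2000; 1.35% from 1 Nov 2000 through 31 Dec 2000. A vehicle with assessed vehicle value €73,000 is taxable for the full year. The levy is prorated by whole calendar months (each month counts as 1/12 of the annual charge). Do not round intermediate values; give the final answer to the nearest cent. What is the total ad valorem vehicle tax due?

1 Jan – 31 May 2000: 5 months at 3.5% → €73,000 × 3.5% × 5/12 = €1,064.5833
1 Jun – 30 Jun 2000: 1 month at 2.25% → €73,000 × 2.25% × 1/12 = €136.8750
1 Jul – 31 Oct 2000: 4 months at 3.85% → €73,000 × 3.85% × 4/12 = €936.8333
1 Nov – 31 Dec 2000: 2 months at 1.35% → €73,000 × 1.35% × 2/12 = €164.2500
Total = €2,302.5417

€2,302.54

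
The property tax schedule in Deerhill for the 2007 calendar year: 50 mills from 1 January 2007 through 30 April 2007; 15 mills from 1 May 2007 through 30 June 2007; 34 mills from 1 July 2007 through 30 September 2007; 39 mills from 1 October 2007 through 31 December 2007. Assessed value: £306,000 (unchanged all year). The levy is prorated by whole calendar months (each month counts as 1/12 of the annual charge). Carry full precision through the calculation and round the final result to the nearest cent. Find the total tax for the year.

£11,449.50

1 January – 30 April 2007: 4 months at 50 mills → £306,000 × 5% × 4/12 = £5,100.0000
1 May – 30 June 2007: 2 months at 15 mills → £306,000 × 1.5% × 2/12 = £765.0000
1 July – 30 September 2007: 3 months at 34 mills → £306,000 × 3.4% × 3/12 = £2,601.0000
1 October – 31 December 2007: 3 months at 39 mills → £306,000 × 3.9% × 3/12 = £2,983.5000
Total = £11,449.5000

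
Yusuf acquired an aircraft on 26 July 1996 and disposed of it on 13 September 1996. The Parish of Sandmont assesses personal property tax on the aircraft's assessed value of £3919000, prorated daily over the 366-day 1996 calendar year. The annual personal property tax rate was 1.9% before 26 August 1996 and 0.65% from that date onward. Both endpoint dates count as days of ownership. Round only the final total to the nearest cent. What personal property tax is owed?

26 July – 25 August 1996: 31 days at 1.9% → £3919000 × 1.9% × 31/366 = £6306.8060
26 August – 13 September 1996: 19 days at 0.65% → £3919000 × 0.65% × 19/366 = £1322.3948
Total = £7629.2008

£7629.20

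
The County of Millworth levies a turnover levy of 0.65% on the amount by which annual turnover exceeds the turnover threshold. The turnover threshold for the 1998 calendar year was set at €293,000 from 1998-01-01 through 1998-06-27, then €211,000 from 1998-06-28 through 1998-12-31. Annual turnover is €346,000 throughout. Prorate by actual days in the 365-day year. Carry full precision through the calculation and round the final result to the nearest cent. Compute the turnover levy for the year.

€617.57

1998-01-01 to 1998-06-27: 178 days, exemption €293,000 → (€346,000 − €293,000) × 0.65% × 178/365 = €168.0027
1998-06-28 to 1998-12-31: 187 days, exemption €211,000 → (€346,000 − €211,000) × 0.65% × 187/365 = €449.5685
Total = €617.5712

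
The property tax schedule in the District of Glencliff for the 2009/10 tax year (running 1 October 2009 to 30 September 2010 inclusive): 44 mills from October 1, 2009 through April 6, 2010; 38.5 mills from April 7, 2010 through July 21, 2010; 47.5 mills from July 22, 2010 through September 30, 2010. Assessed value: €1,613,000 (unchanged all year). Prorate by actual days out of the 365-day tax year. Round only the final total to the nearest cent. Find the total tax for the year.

€69,493.78

October 1, 2009 – April 6, 2010: 188 days at 44 mills → €1,613,000 × 4.4% × 188/365 = €36,555.4411
April 7 – July 21, 2010: 106 days at 38.5 mills → €1,613,000 × 3.85% × 106/365 = €18,034.6658
July 22 – September 30, 2010: 71 days at 47.5 mills → €1,613,000 × 4.75% × 71/365 = €14,903.6781
Total = €69,493.7849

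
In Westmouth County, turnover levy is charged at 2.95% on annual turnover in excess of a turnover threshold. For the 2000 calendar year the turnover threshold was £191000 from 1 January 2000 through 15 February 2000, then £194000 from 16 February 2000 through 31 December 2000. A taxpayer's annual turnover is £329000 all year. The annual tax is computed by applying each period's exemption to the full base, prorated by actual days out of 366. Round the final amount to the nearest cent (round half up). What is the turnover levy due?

1 January – 15 February 2000: 46 days, exemption £191000 → (£329000 − £191000) × 2.95% × 46/366 = £511.6557
16 February – 31 December 2000: 320 days, exemption £194000 → (£329000 − £194000) × 2.95% × 320/366 = £3481.9672
Total = £3993.6230

£3993.62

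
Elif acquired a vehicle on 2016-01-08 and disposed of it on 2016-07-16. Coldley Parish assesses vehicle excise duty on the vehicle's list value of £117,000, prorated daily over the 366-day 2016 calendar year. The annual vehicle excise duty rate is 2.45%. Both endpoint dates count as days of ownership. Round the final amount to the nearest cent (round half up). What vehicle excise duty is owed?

£1,495.91

Days held (2016-01-08 to 2016-07-16): 191 out of 366
Tax = £117,000 × 2.45% × 191/366 = £1,495.9057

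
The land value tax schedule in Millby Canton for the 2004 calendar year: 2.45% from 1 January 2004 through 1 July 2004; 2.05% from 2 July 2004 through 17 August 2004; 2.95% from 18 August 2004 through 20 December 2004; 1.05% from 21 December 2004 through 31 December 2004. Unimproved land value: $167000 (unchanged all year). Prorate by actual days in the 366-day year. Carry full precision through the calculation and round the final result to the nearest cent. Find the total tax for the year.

$4220.63

1 January – 1 July 2004: 183 days at 2.45% → $167000 × 2.45% × 183/366 = $2045.7500
2 July – 17 August 2004: 47 days at 2.05% → $167000 × 2.05% × 47/366 = $439.6298
18 August – 20 December 2004: 125 days at 2.95% → $167000 × 2.95% × 125/366 = $1682.5478
21 December – 31 December 2004: 11 days at 1.05% → $167000 × 1.05% × 11/366 = $52.7008
Total = $4220.6284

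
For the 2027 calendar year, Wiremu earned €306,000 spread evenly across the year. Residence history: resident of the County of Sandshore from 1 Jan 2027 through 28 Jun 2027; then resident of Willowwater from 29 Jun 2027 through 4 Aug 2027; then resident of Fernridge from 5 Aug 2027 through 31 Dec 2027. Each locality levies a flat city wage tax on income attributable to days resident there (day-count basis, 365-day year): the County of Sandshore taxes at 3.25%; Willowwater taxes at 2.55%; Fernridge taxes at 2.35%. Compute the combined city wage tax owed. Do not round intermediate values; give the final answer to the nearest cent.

The County of Sandshore, 1 Jan – 28 Jun 2027: 179 days → €306,000 × 3.25% × 179/365 = €4,877.1370
Willowwater, 29 Jun – 4 Aug 2027: 37 days → €306,000 × 2.55% × 37/365 = €790.9890
Fernridge, 5 Aug – 31 Dec 2027: 149 days → €306,000 × 2.35% × 149/365 = €2,935.5041
Total = €8,603.6301

€8,603.63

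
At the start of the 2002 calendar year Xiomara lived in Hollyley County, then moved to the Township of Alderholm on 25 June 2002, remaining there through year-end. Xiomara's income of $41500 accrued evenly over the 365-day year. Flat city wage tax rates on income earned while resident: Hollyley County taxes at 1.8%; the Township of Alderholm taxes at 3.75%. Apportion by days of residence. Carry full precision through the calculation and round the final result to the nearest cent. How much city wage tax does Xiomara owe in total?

Hollyley County, 1 January – 24 June 2002: 175 days → $41500 × 1.8% × 175/365 = $358.1507
The Township of Alderholm, 25 June – 31 December 2002: 190 days → $41500 × 3.75% × 190/365 = $810.1027
Total = $1168.2534

$1168.25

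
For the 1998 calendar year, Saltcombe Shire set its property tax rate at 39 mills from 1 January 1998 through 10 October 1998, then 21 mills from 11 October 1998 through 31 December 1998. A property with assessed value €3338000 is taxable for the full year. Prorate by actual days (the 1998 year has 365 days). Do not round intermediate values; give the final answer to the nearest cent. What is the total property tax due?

€116683.68

1 January – 10 October 1998: 283 days at 39 mills → €3338000 × 3.9% × 283/365 = €100935.6329
11 October – 31 December 1998: 82 days at 21 mills → €3338000 × 2.1% × 82/365 = €15748.0438
Total = €116683.6767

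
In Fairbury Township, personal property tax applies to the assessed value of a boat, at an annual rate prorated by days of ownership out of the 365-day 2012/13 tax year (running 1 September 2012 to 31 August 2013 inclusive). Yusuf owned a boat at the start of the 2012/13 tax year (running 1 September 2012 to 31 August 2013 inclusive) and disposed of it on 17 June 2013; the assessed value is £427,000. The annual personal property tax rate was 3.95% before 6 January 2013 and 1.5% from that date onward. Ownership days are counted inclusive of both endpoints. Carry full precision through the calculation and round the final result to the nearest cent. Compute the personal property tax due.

1 September 2012 – 5 January 2013: 127 days at 3.95% → £427,000 × 3.95% × 127/365 = £5,868.6178
6 January – 17 June 2013: 163 days at 1.5% → £427,000 × 1.5% × 163/365 = £2,860.3151
Total = £8,728.9329

£8,728.93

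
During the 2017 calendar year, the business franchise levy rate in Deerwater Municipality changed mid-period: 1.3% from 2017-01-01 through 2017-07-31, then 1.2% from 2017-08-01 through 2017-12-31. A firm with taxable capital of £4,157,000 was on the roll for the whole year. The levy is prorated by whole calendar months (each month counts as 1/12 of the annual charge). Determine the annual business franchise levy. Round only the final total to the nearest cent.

£52,308.92

2017-01-01 to 2017-07-31: 7 months at 1.3% → £4,157,000 × 1.3% × 7/12 = £31,523.9167
2017-08-01 to 2017-12-31: 5 months at 1.2% → £4,157,000 × 1.2% × 5/12 = £20,785.0000
Total = £52,308.9167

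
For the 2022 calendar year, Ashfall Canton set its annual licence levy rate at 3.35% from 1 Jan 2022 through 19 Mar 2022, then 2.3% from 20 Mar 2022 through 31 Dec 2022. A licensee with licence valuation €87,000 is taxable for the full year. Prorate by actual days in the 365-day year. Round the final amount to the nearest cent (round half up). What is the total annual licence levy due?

1 Jan – 19 Mar 2022: 78 days at 3.35% → €87,000 × 3.35% × 78/365 = €622.8247
20 Mar – 31 Dec 2022: 287 days at 2.3% → €87,000 × 2.3% × 287/365 = €1,573.3890
Total = €2,196.2137

€2,196.21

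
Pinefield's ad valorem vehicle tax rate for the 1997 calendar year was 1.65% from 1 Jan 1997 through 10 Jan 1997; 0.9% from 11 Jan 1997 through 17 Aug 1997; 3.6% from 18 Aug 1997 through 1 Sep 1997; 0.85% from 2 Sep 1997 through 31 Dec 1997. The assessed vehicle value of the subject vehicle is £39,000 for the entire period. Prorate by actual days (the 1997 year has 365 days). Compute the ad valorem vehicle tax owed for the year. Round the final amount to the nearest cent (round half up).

£395.82

1 Jan – 10 Jan 1997: 10 days at 1.65% → £39,000 × 1.65% × 10/365 = £17.6301
11 Jan – 17 Aug 1997: 219 days at 0.9% → £39,000 × 0.9% × 219/365 = £210.6000
18 Aug – 1 Sep 1997: 15 days at 3.6% → £39,000 × 3.6% × 15/365 = £57.6986
2 Sep – 31 Dec 1997: 121 days at 0.85% → £39,000 × 0.85% × 121/365 = £109.8945
Total = £395.8233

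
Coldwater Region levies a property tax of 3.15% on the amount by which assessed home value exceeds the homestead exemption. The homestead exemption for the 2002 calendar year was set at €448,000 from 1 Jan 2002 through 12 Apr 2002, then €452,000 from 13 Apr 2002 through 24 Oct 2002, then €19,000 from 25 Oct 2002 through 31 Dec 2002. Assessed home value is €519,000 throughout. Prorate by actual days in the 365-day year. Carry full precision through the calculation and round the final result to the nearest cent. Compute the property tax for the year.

1 Jan – 12 Apr 2002: 102 days, exemption €448,000 → (€519,000 − €448,000) × 3.15% × 102/365 = €624.9945
13 Apr – 24 Oct 2002: 195 days, exemption €452,000 → (€519,000 − €452,000) × 3.15% × 195/365 = €1,127.5274
25 Oct – 31 Dec 2002: 68 days, exemption €19,000 → (€519,000 − €19,000) × 3.15% × 68/365 = €2,934.2466
Total = €4,686.7685

€4,686.77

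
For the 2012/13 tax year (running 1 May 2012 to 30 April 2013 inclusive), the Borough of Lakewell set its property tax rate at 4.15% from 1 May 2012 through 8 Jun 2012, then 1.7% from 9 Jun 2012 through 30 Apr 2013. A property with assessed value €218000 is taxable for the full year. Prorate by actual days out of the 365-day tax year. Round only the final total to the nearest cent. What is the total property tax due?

€4276.68

1 May – 8 Jun 2012: 39 days at 4.15% → €218000 × 4.15% × 39/365 = €966.6658
9 Jun 2012 – 30 Apr 2013: 326 days at 1.7% → €218000 × 1.7% × 326/365 = €3310.0164
Total = €4276.6822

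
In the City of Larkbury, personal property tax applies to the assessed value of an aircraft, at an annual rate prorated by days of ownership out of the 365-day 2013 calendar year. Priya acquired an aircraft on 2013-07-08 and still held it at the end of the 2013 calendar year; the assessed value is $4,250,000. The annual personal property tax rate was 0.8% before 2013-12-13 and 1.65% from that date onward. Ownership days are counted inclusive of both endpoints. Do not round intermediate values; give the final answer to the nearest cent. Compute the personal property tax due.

2013-07-08 to 2013-12-12: 158 days at 0.8% → $4,250,000 × 0.8% × 158/365 = $14,717.8082
2013-12-13 to 2013-12-31: 19 days at 1.65% → $4,250,000 × 1.65% × 19/365 = $3,650.3425
Total = $18,368.1507

$18,368.15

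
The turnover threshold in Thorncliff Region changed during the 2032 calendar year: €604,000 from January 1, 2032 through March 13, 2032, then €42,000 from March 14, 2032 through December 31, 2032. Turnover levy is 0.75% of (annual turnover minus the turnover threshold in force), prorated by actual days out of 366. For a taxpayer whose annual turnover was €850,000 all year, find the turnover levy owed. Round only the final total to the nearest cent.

€5,219.30

January 1 – March 13, 2032: 73 days, exemption €604,000 → (€850,000 − €604,000) × 0.75% × 73/366 = €367.9918
March 14 – December 31, 2032: 293 days, exemption €42,000 → (€850,000 − €42,000) × 0.75% × 293/366 = €4,851.3115
Total = €5,219.3033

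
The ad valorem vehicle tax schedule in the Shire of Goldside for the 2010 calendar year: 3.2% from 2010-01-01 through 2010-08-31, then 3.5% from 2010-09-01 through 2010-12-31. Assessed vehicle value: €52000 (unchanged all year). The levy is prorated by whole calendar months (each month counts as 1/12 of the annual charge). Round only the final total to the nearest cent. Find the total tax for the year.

€1716.00

2010-01-01 to 2010-08-31: 8 months at 3.2% → €52000 × 3.2% × 8/12 = €1109.3333
2010-09-01 to 2010-12-31: 4 months at 3.5% → €52000 × 3.5% × 4/12 = €606.6667
Total = €1716.0000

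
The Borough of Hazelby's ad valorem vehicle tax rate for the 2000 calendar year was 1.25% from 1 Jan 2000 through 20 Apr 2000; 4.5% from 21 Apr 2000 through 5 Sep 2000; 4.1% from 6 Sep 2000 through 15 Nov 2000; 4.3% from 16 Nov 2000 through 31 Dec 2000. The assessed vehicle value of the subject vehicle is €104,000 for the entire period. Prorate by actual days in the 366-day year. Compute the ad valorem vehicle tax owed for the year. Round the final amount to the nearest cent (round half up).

€3,548.08

1 Jan – 20 Apr 2000: 111 days at 1.25% → €104,000 × 1.25% × 111/366 = €394.2623
21 Apr – 5 Sep 2000: 138 days at 4.5% → €104,000 × 4.5% × 138/366 = €1,764.5902
6 Sep – 15 Nov 2000: 71 days at 4.1% → €104,000 × 4.1% × 71/366 = €827.1694
16 Nov – 31 Dec 2000: 46 days at 4.3% → €104,000 × 4.3% × 46/366 = €562.0546
Total = €3,548.0765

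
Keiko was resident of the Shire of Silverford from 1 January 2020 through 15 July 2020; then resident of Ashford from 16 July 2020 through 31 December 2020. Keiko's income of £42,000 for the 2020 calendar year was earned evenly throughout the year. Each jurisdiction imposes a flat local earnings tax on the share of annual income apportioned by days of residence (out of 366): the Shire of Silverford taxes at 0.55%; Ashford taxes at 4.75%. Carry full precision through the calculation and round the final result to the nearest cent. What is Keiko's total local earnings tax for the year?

The Shire of Silverford, 1 January – 15 July 2020: 197 days → £42,000 × 0.55% × 197/366 = £124.3361
Ashford, 16 July – 31 December 2020: 169 days → £42,000 × 4.75% × 169/366 = £921.1885
Total = £1,045.5246

£1,045.52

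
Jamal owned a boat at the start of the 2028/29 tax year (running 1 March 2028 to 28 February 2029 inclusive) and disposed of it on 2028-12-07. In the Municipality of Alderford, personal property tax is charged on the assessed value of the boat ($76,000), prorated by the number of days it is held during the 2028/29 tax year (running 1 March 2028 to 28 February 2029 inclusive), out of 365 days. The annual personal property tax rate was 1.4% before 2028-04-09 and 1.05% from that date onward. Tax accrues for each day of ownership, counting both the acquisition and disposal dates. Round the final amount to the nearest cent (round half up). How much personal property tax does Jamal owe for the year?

$644.96

2028-03-01 to 2028-04-08: 39 days at 1.4% → $76,000 × 1.4% × 39/365 = $113.6877
2028-04-09 to 2028-12-07: 243 days at 1.05% → $76,000 × 1.05% × 243/365 = $531.2712
Total = $644.9589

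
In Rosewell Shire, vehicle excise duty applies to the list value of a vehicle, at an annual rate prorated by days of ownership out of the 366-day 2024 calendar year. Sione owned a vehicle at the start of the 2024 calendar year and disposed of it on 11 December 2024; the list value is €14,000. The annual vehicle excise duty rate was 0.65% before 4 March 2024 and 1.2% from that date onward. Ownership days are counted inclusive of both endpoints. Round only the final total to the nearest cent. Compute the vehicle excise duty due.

€145.57

1 January – 3 March 2024: 63 days at 0.65% → €14,000 × 0.65% × 63/366 = €15.6639
4 March – 11 December 2024: 283 days at 1.2% → €14,000 × 1.2% × 283/366 = €129.9016
Total = €145.5656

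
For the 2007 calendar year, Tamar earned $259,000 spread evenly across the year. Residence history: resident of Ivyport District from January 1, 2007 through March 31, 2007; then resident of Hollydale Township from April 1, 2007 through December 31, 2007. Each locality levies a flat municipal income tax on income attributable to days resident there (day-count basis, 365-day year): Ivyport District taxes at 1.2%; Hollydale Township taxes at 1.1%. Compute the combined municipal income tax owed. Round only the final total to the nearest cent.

Ivyport District, January 1 – March 31, 2007: 90 days → $259,000 × 1.2% × 90/365 = $766.3562
Hollydale Township, April 1 – December 31, 2007: 275 days → $259,000 × 1.1% × 275/365 = $2,146.5068
Total = $2,912.8630

$2,912.86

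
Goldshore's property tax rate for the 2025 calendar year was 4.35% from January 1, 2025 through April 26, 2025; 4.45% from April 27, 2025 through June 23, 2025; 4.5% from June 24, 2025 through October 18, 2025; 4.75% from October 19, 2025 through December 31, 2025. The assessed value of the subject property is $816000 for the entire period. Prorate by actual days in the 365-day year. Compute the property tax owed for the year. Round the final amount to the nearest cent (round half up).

January 1 – April 26, 2025: 116 days at 4.35% → $816000 × 4.35% × 116/365 = $11280.9205
April 27 – June 23, 2025: 58 days at 4.45% → $816000 × 4.45% × 58/365 = $5770.1260
June 24 – October 18, 2025: 117 days at 4.5% → $816000 × 4.5% × 117/365 = $11770.5205
October 19 – December 31, 2025: 74 days at 4.75% → $816000 × 4.75% × 74/365 = $7858.1918
Total = $36679.7589

$36679.76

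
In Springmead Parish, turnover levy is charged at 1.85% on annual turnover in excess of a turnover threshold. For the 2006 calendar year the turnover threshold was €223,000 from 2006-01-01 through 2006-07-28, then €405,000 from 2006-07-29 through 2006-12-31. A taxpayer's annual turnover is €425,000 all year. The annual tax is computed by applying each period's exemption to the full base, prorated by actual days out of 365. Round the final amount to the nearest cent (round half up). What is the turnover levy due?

2006-01-01 to 2006-07-28: 209 days, exemption €223,000 → (€425,000 − €223,000) × 1.85% × 209/365 = €2,139.8164
2006-07-29 to 2006-12-31: 156 days, exemption €405,000 → (€425,000 − €405,000) × 1.85% × 156/365 = €158.1370
Total = €2,297.9534

€2,297.95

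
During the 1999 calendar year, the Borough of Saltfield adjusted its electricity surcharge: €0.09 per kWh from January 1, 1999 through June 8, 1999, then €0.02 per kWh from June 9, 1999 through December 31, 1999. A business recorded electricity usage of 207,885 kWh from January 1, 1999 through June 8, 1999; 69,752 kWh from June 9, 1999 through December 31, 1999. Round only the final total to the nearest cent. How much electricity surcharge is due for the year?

January 1 – June 8, 1999: 207,885 kWh at €0.09/kWh → €18709.65
June 9 – December 31, 1999: 69,752 kWh at €0.02/kWh → €1395.04

€20104.69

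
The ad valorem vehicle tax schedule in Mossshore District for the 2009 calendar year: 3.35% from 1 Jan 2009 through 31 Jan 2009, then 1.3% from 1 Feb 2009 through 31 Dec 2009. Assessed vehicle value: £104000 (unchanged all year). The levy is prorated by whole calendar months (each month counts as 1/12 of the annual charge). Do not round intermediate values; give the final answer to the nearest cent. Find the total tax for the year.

1 Jan – 31 Jan 2009: 1 month at 3.35% → £104000 × 3.35% × 1/12 = £290.3333
1 Feb – 31 Dec 2009: 11 months at 1.3% → £104000 × 1.3% × 11/12 = £1239.3333
Total = £1529.6667

£1529.67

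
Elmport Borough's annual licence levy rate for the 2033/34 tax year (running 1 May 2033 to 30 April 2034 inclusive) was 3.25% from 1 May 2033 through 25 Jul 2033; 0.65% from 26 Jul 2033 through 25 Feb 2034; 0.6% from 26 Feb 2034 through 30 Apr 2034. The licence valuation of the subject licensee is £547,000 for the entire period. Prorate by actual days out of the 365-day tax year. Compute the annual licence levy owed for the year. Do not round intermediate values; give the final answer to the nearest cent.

£6,858.48

1 May – 25 Jul 2033: 86 days at 3.25% → £547,000 × 3.25% × 86/365 = £4,188.6712
26 Jul 2033 – 25 Feb 2034: 215 days at 0.65% → £547,000 × 0.65% × 215/365 = £2,094.3356
26 Feb – 30 Apr 2034: 64 days at 0.6% → £547,000 × 0.6% × 64/365 = £575.4740
Total = £6,858.4808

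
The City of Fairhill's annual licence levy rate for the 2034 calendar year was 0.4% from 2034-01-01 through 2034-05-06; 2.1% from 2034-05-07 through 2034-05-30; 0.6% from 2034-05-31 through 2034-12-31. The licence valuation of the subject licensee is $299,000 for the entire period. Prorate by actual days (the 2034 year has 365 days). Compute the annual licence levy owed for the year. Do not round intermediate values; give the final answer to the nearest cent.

$1,882.47

2034-01-01 to 2034-05-06: 126 days at 0.4% → $299,000 × 0.4% × 126/365 = $412.8658
2034-05-07 to 2034-05-30: 24 days at 2.1% → $299,000 × 2.1% × 24/365 = $412.8658
2034-05-31 to 2034-12-31: 215 days at 0.6% → $299,000 × 0.6% × 215/365 = $1,056.7397
Total = $1,882.4712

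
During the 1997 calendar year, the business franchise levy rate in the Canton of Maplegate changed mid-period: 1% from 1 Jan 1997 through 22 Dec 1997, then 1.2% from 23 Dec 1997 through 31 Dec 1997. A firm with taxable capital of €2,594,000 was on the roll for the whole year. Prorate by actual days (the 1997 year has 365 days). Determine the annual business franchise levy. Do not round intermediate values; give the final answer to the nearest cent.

€26,067.92

1 Jan – 22 Dec 1997: 356 days at 1% → €2,594,000 × 1% × 356/365 = €25,300.3836
23 Dec – 31 Dec 1997: 9 days at 1.2% → €2,594,000 × 1.2% × 9/365 = €767.5397
Total = €26,067.9233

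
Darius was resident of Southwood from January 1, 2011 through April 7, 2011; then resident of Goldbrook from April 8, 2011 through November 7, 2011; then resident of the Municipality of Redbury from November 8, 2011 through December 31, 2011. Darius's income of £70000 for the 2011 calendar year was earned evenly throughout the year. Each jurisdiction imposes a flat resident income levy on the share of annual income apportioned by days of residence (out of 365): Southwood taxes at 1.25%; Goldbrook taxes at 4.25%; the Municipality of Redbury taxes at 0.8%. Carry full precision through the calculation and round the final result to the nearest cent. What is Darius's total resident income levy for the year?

Southwood, January 1 – April 7, 2011: 97 days → £70000 × 1.25% × 97/365 = £232.5342
Goldbrook, April 8 – November 7, 2011: 214 days → £70000 × 4.25% × 214/365 = £1744.2466
The Municipality of Redbury, November 8 – December 31, 2011: 54 days → £70000 × 0.8% × 54/365 = £82.8493
Total = £2059.6301

£2059.63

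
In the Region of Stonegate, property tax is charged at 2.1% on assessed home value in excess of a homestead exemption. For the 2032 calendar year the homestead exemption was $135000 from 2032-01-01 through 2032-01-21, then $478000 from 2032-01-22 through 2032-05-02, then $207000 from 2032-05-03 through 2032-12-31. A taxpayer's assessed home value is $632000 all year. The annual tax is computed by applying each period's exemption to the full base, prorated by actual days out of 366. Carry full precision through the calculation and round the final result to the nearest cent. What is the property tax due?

2032-01-01 to 2032-01-21: 21 days, exemption $135000 → ($632000 − $135000) × 2.1% × 21/366 = $598.8443
2032-01-22 to 2032-05-02: 102 days, exemption $478000 → ($632000 − $478000) × 2.1% × 102/366 = $901.2787
2032-05-03 to 2032-12-31: 243 days, exemption $207000 → ($632000 − $207000) × 2.1% × 243/366 = $5925.6148
Total = $7425.7377

$7425.74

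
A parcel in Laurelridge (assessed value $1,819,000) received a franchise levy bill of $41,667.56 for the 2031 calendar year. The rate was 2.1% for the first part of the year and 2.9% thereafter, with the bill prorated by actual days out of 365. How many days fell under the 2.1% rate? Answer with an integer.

Let d = days at the first rate; then 365 − d days at the second rate.
$1,819,000 × [2.1%·d + 2.9%·(365−d)] / 365 = $41,667.56
Solving gives d = 278, so the new rate took effect on 6 October 2031.

278 days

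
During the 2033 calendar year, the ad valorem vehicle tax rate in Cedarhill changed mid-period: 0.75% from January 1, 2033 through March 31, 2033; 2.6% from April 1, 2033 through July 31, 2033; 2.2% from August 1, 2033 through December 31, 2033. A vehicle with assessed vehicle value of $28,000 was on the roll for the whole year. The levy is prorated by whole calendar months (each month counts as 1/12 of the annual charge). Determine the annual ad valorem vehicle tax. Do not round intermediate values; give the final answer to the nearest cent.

January 1 – March 31, 2033: 3 months at 0.75% → $28,000 × 0.75% × 3/12 = $52.5000
April 1 – July 31, 2033: 4 months at 2.6% → $28,000 × 2.6% × 4/12 = $242.6667
August 1 – December 31, 2033: 5 months at 2.2% → $28,000 × 2.2% × 5/12 = $256.6667
Total = $551.8333

$551.83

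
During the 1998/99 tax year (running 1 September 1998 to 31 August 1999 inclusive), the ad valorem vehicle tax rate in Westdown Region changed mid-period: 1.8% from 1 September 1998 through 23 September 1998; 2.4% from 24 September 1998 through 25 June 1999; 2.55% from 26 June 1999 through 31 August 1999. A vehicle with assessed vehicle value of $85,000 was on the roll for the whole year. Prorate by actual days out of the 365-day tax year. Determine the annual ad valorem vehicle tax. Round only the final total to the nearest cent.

$2,031.27

1 September – 23 September 1998: 23 days at 1.8% → $85,000 × 1.8% × 23/365 = $96.4110
24 September 1998 – 25 June 1999: 275 days at 2.4% → $85,000 × 2.4% × 275/365 = $1,536.9863
26 June – 31 August 1999: 67 days at 2.55% → $85,000 × 2.55% × 67/365 = $397.8699
Total = $2,031.2671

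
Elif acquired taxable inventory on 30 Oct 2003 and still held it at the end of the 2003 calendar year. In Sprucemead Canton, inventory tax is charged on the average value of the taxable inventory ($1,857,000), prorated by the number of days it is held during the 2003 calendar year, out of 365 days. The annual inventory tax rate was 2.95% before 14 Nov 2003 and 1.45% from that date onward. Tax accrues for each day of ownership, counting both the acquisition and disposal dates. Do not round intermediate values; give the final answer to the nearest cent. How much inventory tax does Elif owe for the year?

30 Oct – 13 Nov 2003: 15 days at 2.95% → $1,857,000 × 2.95% × 15/365 = $2,251.2945
14 Nov – 31 Dec 2003: 48 days at 1.45% → $1,857,000 × 1.45% × 48/365 = $3,541.0192
Total = $5,792.3137

$5,792.31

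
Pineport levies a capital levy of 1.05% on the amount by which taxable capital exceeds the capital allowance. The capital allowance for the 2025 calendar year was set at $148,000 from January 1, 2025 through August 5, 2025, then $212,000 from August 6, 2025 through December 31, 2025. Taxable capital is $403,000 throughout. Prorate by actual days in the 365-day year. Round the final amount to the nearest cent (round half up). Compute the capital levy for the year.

$2,405.02

January 1 – August 5, 2025: 217 days, exemption $148,000 → ($403,000 − $148,000) × 1.05% × 217/365 = $1,591.8288
August 6 – December 31, 2025: 148 days, exemption $212,000 → ($403,000 − $212,000) × 1.05% × 148/365 = $813.1890
Total = $2,405.0178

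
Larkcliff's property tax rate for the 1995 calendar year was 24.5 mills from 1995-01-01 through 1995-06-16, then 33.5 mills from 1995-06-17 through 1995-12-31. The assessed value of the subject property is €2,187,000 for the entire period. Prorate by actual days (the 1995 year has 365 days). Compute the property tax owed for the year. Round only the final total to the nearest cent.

1995-01-01 to 1995-06-16: 167 days at 24.5 mills → €2,187,000 × 2.45% × 167/365 = €24,515.3712
1995-06-17 to 1995-12-31: 198 days at 33.5 mills → €2,187,000 × 3.35% × 198/365 = €39,743.4822
Total = €64,258.8534

€64,258.85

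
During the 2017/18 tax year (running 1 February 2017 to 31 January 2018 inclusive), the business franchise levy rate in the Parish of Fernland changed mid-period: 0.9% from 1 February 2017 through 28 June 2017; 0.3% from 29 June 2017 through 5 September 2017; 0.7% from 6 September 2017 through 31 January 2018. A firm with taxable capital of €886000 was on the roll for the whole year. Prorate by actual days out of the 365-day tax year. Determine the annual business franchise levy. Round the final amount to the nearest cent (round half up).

1 February – 28 June 2017: 148 days at 0.9% → €886000 × 0.9% × 148/365 = €3233.2932
29 June – 5 September 2017: 69 days at 0.3% → €886000 × 0.3% × 69/365 = €502.4712
6 September 2017 – 31 January 2018: 148 days at 0.7% → €886000 × 0.7% × 148/365 = €2514.7836
Total = €6250.5479

€6250.55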